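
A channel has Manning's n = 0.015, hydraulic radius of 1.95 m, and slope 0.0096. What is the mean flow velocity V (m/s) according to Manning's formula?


Manning's equation gives V = (1/n) * R^(2/3) * S^(1/2).
First, compute R^(2/3) = 1.95^(2/3) = 1.5608.
Next, S^(1/2) = 0.0096^(1/2) = 0.09798.
Then 1/n = 1/0.015 = 66.67.
V = 66.67 * 1.5608 * 0.09798 = 10.1953 m/s.

10.1953


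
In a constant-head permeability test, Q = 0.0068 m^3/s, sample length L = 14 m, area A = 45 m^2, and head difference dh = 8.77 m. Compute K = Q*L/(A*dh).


From K = Q*L / (A*dh):
Numerator: Q*L = 0.0068 * 14 = 0.0952.
Denominator: A*dh = 45 * 8.77 = 394.65.
K = 0.0952 / 394.65 = 0.000241 m/s.

0.000241


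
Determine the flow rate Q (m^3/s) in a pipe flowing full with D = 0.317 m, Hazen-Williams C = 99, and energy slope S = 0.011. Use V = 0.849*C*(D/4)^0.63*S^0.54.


For a full circular pipe, R = D/4 = 0.317/4 = 0.0793 m.
V = 0.849 * 99 * 0.0793^0.63 * 0.011^0.54
  = 0.849 * 99 * 0.202474 * 0.087569
  = 1.4903 m/s.
Pipe area A = pi*D^2/4 = pi*0.317^2/4 = 0.0789 m^2.
Q = A * V = 0.0789 * 1.4903 = 0.1176 m^3/s.

0.1176


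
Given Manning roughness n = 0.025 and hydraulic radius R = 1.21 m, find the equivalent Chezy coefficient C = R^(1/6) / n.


The Chezy coefficient relates to Manning's n through C = R^(1/6) / n.
R^(1/6) = 1.21^(1/6) = 1.03228.
C = 1.03228 / 0.025 = 41.29 m^(1/2)/s.

41.29


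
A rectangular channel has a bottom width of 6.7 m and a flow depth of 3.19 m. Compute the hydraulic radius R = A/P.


For a rectangular section:
Flow area A = b * y = 6.7 * 3.19 = 21.37 m^2.
Wetted perimeter P = b + 2y = 6.7 + 2*3.19 = 13.08 m.
Hydraulic radius R = A/P = 21.37 / 13.08 = 1.634 m.

1.634


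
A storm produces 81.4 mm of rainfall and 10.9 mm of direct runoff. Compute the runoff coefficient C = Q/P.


The runoff coefficient C = runoff depth / rainfall depth.
C = 10.9 / 81.4
  = 0.1339.

0.1339


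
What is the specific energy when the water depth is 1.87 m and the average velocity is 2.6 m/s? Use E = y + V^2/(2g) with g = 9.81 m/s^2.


Specific energy E = y + V^2/(2g).
Velocity head = V^2/(2g) = 2.6^2 / (2*9.81) = 6.76 / 19.62 = 0.3445 m.
E = 1.87 + 0.3445 = 2.2145 m.

2.2145


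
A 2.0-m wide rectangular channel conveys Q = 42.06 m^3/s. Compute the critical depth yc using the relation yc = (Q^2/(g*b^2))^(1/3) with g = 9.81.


Using yc = (Q^2 / (g * b^2))^(1/3):
Q^2 = 42.06^2 = 1769.04.
g * b^2 = 9.81 * 2.0^2 = 9.81 * 4.0 = 39.24.
Q^2 / (g*b^2) = 1769.04 / 39.24 = 45.0826.
yc = 45.0826^(1/3) = 3.5591 m.

3.5591


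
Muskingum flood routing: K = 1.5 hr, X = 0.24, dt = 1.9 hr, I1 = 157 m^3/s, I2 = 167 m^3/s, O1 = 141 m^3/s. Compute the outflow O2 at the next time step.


Muskingum coefficients:
denom = 2*K*(1-X) + dt = 2*1.5*(1-0.24) + 1.9 = 4.18.
C0 = (dt - 2*K*X)/denom = (1.9 - 2*1.5*0.24)/4.18 = 0.2823.
C1 = (dt + 2*K*X)/denom = (1.9 + 2*1.5*0.24)/4.18 = 0.6268.
C2 = (2*K*(1-X) - dt)/denom = 0.0909.
O2 = C0*I2 + C1*I1 + C2*O1
   = 0.2823*167 + 0.6268*157 + 0.0909*141
   = 158.37 m^3/s.

158.37


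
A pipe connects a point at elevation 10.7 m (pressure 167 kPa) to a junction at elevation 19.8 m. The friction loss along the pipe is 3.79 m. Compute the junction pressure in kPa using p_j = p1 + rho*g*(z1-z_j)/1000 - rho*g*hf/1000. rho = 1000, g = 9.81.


Junction pressure: p_j = p1 + rho*g*(z1 - z_j)/1000 - rho*g*hf/1000.
Elevation term = 1000*9.81*(10.7 - 19.8)/1000 = -89.271 kPa.
Friction term = 1000*9.81*3.79/1000 = 37.18 kPa.
p_j = 167 + -89.271 - 37.18 = 40.55 kPa.

40.55


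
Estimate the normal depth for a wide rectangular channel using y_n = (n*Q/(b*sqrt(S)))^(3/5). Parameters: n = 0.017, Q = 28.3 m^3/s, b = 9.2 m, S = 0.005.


We use the wide-channel approximation y_n = (n*Q/(b*sqrt(S)))^(3/5).
sqrt(S) = sqrt(0.005) = 0.070711.
Numerator: n*Q = 0.017 * 28.3 = 0.4811.
Denominator: b*sqrt(S) = 9.2 * 0.070711 = 0.650541.
arg = 0.7395.
y_n = 0.7395^(3/5) = 0.8344 m.

0.8344


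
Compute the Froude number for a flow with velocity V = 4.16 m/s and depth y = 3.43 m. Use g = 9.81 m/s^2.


The Froude number is defined as Fr = V / sqrt(g*y).
g*y = 9.81 * 3.43 = 33.6483.
sqrt(g*y) = sqrt(33.6483) = 5.8007.
Fr = 4.16 / 5.8007 = 0.7172.

0.7172


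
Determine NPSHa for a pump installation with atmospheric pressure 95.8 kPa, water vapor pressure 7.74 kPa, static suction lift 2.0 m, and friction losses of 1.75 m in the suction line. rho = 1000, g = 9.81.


NPSHa = p_atm/(rho*g) - z_s - hf_s - p_vap/(rho*g).
p_atm/(rho*g) = 95.8*1000 / (1000*9.81) = 9.766 m.
p_vap/(rho*g) = 7.74*1000 / (1000*9.81) = 0.789 m.
NPSHa = 9.766 - 2.0 - 1.75 - 0.789
      = 5.23 m.

5.23


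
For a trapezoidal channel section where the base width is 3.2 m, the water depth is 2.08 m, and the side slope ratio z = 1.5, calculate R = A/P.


For a trapezoidal section with side slope z:
A = (b + z*y)*y = (3.2 + 1.5*2.08)*2.08 = 13.146 m^2.
P = b + 2*y*sqrt(1 + z^2) = 3.2 + 2*2.08*sqrt(1 + 1.5^2) = 10.7 m.
R = A/P = 13.146 / 10.7 = 1.2286 m.

1.2286


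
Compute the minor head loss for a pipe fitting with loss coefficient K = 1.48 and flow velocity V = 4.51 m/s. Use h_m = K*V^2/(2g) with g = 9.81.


Minor loss formula: h_m = K * V^2/(2g).
V^2 = 4.51^2 = 20.3401.
V^2/(2g) = 20.3401 / 19.62 = 1.0367 m.
h_m = 1.48 * 1.0367 = 1.5343 m.

1.5343


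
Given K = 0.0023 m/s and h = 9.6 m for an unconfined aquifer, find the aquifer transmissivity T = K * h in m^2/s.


Transmissivity is defined as T = K * h.
T = 0.0023 * 9.6
  = 0.0221 m^2/s.

0.0221


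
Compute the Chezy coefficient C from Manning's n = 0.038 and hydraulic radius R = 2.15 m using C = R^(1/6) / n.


The Chezy coefficient relates to Manning's n through C = R^(1/6) / n.
R^(1/6) = 2.15^(1/6) = 1.136073.
C = 1.136073 / 0.038 = 29.9 m^(1/2)/s.

29.9


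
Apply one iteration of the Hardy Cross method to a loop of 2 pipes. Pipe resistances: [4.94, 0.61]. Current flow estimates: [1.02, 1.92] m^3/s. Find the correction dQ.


Numerator terms (r*Q*|Q|): 4.94*1.02*|1.02| = 5.1396; 0.61*1.92*|1.92| = 2.2487.
Sum of numerator = 7.3883.
Denominator terms (r*|Q|): 4.94*|1.02| = 5.0388; 0.61*|1.92| = 1.1712.
2 * sum of denominator = 2 * 6.21 = 12.42.
dQ = -7.3883 / 12.42 = -0.5949 m^3/s.

-0.5949


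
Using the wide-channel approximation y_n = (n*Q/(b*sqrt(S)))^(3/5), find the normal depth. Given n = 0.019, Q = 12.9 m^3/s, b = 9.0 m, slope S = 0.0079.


We use the wide-channel approximation y_n = (n*Q/(b*sqrt(S)))^(3/5).
sqrt(S) = sqrt(0.0079) = 0.088882.
Numerator: n*Q = 0.019 * 12.9 = 0.2451.
Denominator: b*sqrt(S) = 9.0 * 0.088882 = 0.799938.
arg = 0.3064.
y_n = 0.3064^(3/5) = 0.4918 m.

0.4918


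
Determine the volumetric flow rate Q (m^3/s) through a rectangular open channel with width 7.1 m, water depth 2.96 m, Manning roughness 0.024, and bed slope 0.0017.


For a rectangular channel, the cross-sectional area A = b * y = 7.1 * 2.96 = 21.02 m^2.
The wetted perimeter P = b + 2y = 7.1 + 2*2.96 = 13.02 m.
Hydraulic radius R = A/P = 21.02/13.02 = 1.6141 m.
Velocity V = (1/n)*R^(2/3)*S^(1/2) = (1/0.024)*1.6141^(2/3)*0.0017^(1/2) = 2.364 m/s.
Discharge Q = A * V = 21.02 * 2.364 = 49.681 m^3/s.

49.681


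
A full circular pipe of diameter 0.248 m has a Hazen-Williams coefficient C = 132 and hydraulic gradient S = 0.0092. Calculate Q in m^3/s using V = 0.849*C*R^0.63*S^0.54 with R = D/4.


For a full circular pipe, R = D/4 = 0.248/4 = 0.062 m.
V = 0.849 * 132 * 0.062^0.63 * 0.0092^0.54
  = 0.849 * 132 * 0.173463 * 0.079514
  = 1.5457 m/s.
Pipe area A = pi*D^2/4 = pi*0.248^2/4 = 0.0483 m^2.
Q = A * V = 0.0483 * 1.5457 = 0.0747 m^3/s.

0.0747


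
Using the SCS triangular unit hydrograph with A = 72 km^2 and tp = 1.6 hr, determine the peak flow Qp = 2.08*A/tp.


SCS formula: Qp = 2.08 * A / tp.
Qp = 2.08 * 72 / 1.6
   = 149.76 / 1.6
   = 93.6 m^3/s per cm.

93.6


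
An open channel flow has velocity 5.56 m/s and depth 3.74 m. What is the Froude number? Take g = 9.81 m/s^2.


The Froude number is defined as Fr = V / sqrt(g*y).
g*y = 9.81 * 3.74 = 36.6894.
sqrt(g*y) = sqrt(36.6894) = 6.0572.
Fr = 5.56 / 6.0572 = 0.9179.

0.9179


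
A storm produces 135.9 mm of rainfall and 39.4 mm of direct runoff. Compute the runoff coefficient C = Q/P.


The runoff coefficient C = runoff depth / rainfall depth.
C = 39.4 / 135.9
  = 0.2899.

0.2899


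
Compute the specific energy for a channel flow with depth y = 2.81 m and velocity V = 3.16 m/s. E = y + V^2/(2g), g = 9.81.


Specific energy E = y + V^2/(2g).
Velocity head = V^2/(2g) = 3.16^2 / (2*9.81) = 9.9856 / 19.62 = 0.509 m.
E = 2.81 + 0.509 = 3.319 m.

3.319


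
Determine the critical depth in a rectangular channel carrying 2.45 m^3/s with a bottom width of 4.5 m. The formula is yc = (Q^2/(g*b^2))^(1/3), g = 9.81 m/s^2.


Using yc = (Q^2 / (g * b^2))^(1/3):
Q^2 = 2.45^2 = 6.0.
g * b^2 = 9.81 * 4.5^2 = 9.81 * 20.25 = 198.65.
Q^2 / (g*b^2) = 6.0 / 198.65 = 0.0302.
yc = 0.0302^(1/3) = 0.3115 m.

0.3115


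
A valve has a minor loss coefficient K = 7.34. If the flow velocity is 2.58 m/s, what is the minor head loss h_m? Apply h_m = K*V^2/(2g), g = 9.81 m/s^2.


Minor loss formula: h_m = K * V^2/(2g).
V^2 = 2.58^2 = 6.6564.
V^2/(2g) = 6.6564 / 19.62 = 0.3393 m.
h_m = 7.34 * 0.3393 = 2.4902 m.

2.4902


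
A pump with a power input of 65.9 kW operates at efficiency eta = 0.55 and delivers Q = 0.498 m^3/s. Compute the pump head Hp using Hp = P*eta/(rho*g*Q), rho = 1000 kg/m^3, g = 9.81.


Pump head formula: Hp = P * eta / (rho * g * Q).
Numerator: P * eta = 65.9 * 1000 * 0.55 = 36245.0 W.
Denominator: rho * g * Q = 1000 * 9.81 * 0.498 = 4885.38.
Hp = 36245.0 / 4885.38 = 7.42 m.

7.42


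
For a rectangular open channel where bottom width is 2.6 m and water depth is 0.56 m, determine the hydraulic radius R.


For a rectangular section:
Flow area A = b * y = 2.6 * 0.56 = 1.46 m^2.
Wetted perimeter P = b + 2y = 2.6 + 2*0.56 = 3.72 m.
Hydraulic radius R = A/P = 1.46 / 3.72 = 0.3914 m.

0.3914


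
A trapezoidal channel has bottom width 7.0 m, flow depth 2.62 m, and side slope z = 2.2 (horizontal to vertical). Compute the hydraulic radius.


For a trapezoidal section with side slope z:
A = (b + z*y)*y = (7.0 + 2.2*2.62)*2.62 = 33.442 m^2.
P = b + 2*y*sqrt(1 + z^2) = 7.0 + 2*2.62*sqrt(1 + 2.2^2) = 19.663 m.
R = A/P = 33.442 / 19.663 = 1.7007 m.

1.7007


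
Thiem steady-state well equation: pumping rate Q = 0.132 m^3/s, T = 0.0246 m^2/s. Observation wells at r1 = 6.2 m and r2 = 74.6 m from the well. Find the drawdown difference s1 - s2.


Thiem equation: s1 - s2 = Q/(2*pi*T) * ln(r2/r1).
ln(r2/r1) = ln(74.6/6.2) = 2.4876.
Q/(2*pi*T) = 0.132 / (2*pi*0.0246) = 0.132 / 0.1546 = 0.854.
s1 - s2 = 0.854 * 2.4876 = 2.1244 m.

2.1244


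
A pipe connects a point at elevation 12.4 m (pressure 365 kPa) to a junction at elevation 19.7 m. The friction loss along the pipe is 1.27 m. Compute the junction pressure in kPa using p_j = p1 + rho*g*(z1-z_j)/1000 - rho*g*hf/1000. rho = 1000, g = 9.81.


Junction pressure: p_j = p1 + rho*g*(z1 - z_j)/1000 - rho*g*hf/1000.
Elevation term = 1000*9.81*(12.4 - 19.7)/1000 = -71.613 kPa.
Friction term = 1000*9.81*1.27/1000 = 12.459 kPa.
p_j = 365 + -71.613 - 12.459 = 280.93 kPa.

280.93


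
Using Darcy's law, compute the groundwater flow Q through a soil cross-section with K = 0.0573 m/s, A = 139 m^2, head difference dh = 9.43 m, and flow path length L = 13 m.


Darcy's law: Q = K * A * i, where i = dh/L.
Hydraulic gradient i = 9.43 / 13 = 0.725385.
Q = 0.0573 * 139 * 0.725385
  = 5.7775 m^3/s.

5.7775


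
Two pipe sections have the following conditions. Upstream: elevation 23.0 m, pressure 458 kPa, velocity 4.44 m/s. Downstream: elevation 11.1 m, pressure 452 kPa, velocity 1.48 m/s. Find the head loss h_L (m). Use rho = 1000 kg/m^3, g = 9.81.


Total head at each section: H = z + p/(rho*g) + V^2/(2g).
H1 = 23.0 + 458*1000/(1000*9.81) + 4.44^2/(2*9.81)
   = 23.0 + 46.687 + 1.0048
   = 70.692 m.
H2 = 11.1 + 452*1000/(1000*9.81) + 1.48^2/(2*9.81)
   = 11.1 + 46.075 + 0.1116
   = 57.287 m.
h_L = H1 - H2 = 70.692 - 57.287 = 13.405 m.

13.405


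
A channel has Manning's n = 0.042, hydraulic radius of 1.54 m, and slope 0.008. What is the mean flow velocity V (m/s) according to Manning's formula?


Manning's equation gives V = (1/n) * R^(2/3) * S^(1/2).
First, compute R^(2/3) = 1.54^(2/3) = 1.3336.
Next, S^(1/2) = 0.008^(1/2) = 0.089443.
Then 1/n = 1/0.042 = 23.81.
V = 23.81 * 1.3336 * 0.089443 = 2.8399 m/s.

2.8399


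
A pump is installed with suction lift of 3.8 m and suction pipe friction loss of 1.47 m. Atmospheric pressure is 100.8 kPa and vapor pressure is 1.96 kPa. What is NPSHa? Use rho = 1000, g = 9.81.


NPSHa = p_atm/(rho*g) - z_s - hf_s - p_vap/(rho*g).
p_atm/(rho*g) = 100.8*1000 / (1000*9.81) = 10.275 m.
p_vap/(rho*g) = 1.96*1000 / (1000*9.81) = 0.2 m.
NPSHa = 10.275 - 3.8 - 1.47 - 0.2
      = 4.81 m.

4.81


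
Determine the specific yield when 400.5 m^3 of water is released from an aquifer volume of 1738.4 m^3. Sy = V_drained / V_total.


Specific yield Sy = Volume drained / Total volume.
Sy = 400.5 / 1738.4
   = 0.2304.

0.2304


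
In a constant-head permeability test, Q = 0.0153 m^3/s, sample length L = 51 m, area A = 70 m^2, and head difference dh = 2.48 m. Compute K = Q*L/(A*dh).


From K = Q*L / (A*dh):
Numerator: Q*L = 0.0153 * 51 = 0.7803.
Denominator: A*dh = 70 * 2.48 = 173.6.
K = 0.7803 / 173.6 = 0.004495 m/s.

0.004495


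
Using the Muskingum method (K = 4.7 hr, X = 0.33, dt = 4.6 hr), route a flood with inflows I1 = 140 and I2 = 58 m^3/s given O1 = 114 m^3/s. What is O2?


Muskingum coefficients:
denom = 2*K*(1-X) + dt = 2*4.7*(1-0.33) + 4.6 = 10.898.
C0 = (dt - 2*K*X)/denom = (4.6 - 2*4.7*0.33)/10.898 = 0.1375.
C1 = (dt + 2*K*X)/denom = (4.6 + 2*4.7*0.33)/10.898 = 0.7067.
C2 = (2*K*(1-X) - dt)/denom = 0.1558.
O2 = C0*I2 + C1*I1 + C2*O1
   = 0.1375*58 + 0.7067*140 + 0.1558*114
   = 124.68 m^3/s.

124.68


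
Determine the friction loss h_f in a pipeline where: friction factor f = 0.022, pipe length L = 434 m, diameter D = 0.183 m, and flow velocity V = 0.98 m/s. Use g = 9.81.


Darcy-Weisbach equation: h_f = f * (L/D) * V^2/(2g).
f * L/D = 0.022 * 434/0.183 = 52.1749.
V^2/(2g) = 0.98^2 / (2*9.81) = 0.9604 / 19.62 = 0.049 m.
h_f = 52.1749 * 0.049 = 2.554 m.

2.554


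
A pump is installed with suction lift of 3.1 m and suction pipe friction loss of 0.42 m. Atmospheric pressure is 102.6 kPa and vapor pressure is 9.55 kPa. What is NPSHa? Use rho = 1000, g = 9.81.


NPSHa = p_atm/(rho*g) - z_s - hf_s - p_vap/(rho*g).
p_atm/(rho*g) = 102.6*1000 / (1000*9.81) = 10.459 m.
p_vap/(rho*g) = 9.55*1000 / (1000*9.81) = 0.973 m.
NPSHa = 10.459 - 3.1 - 0.42 - 0.973
      = 5.97 m.

5.97


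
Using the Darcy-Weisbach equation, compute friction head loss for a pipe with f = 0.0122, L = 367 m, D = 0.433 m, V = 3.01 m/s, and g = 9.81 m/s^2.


Darcy-Weisbach equation: h_f = f * (L/D) * V^2/(2g).
f * L/D = 0.0122 * 367/0.433 = 10.3404.
V^2/(2g) = 3.01^2 / (2*9.81) = 9.0601 / 19.62 = 0.4618 m.
h_f = 10.3404 * 0.4618 = 4.775 m.

4.775


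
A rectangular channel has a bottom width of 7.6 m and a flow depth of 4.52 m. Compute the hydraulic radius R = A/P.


For a rectangular section:
Flow area A = b * y = 7.6 * 4.52 = 34.35 m^2.
Wetted perimeter P = b + 2y = 7.6 + 2*4.52 = 16.64 m.
Hydraulic radius R = A/P = 34.35 / 16.64 = 2.0644 m.

2.0644


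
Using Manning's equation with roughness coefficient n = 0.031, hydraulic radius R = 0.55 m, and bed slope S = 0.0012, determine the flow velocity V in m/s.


Manning's equation gives V = (1/n) * R^(2/3) * S^(1/2).
First, compute R^(2/3) = 0.55^(2/3) = 0.6713.
Next, S^(1/2) = 0.0012^(1/2) = 0.034641.
Then 1/n = 1/0.031 = 32.26.
V = 32.26 * 0.6713 * 0.034641 = 0.7501 m/s.

0.7501


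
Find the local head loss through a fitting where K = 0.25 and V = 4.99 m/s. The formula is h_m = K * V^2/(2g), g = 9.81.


Minor loss formula: h_m = K * V^2/(2g).
V^2 = 4.99^2 = 24.9001.
V^2/(2g) = 24.9001 / 19.62 = 1.2691 m.
h_m = 0.25 * 1.2691 = 0.3173 m.

0.3173


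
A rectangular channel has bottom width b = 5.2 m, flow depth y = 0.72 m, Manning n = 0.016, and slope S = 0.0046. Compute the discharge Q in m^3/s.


For a rectangular channel, the cross-sectional area A = b * y = 5.2 * 0.72 = 3.74 m^2.
The wetted perimeter P = b + 2y = 5.2 + 2*0.72 = 6.64 m.
Hydraulic radius R = A/P = 3.74/6.64 = 0.5639 m.
Velocity V = (1/n)*R^(2/3)*S^(1/2) = (1/0.016)*0.5639^(2/3)*0.0046^(1/2) = 2.8931 m/s.
Discharge Q = A * V = 3.74 * 2.8931 = 10.832 m^3/s.

10.832


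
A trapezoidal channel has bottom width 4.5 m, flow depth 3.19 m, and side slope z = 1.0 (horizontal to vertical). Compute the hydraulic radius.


For a trapezoidal section with side slope z:
A = (b + z*y)*y = (4.5 + 1.0*3.19)*3.19 = 24.531 m^2.
P = b + 2*y*sqrt(1 + z^2) = 4.5 + 2*3.19*sqrt(1 + 1.0^2) = 13.523 m.
R = A/P = 24.531 / 13.523 = 1.8141 m.

1.8141


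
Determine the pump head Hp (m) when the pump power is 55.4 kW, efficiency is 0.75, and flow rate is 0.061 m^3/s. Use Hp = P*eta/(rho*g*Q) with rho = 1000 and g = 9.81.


Pump head formula: Hp = P * eta / (rho * g * Q).
Numerator: P * eta = 55.4 * 1000 * 0.75 = 41550.0 W.
Denominator: rho * g * Q = 1000 * 9.81 * 0.061 = 598.41.
Hp = 41550.0 / 598.41 = 69.43 m.

69.43


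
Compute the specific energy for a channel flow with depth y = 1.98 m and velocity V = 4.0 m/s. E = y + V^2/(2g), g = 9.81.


Specific energy E = y + V^2/(2g).
Velocity head = V^2/(2g) = 4.0^2 / (2*9.81) = 16.0 / 19.62 = 0.8155 m.
E = 1.98 + 0.8155 = 2.7955 m.

2.7955


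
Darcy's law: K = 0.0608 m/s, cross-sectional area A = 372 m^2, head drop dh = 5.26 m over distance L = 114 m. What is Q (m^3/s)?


Darcy's law: Q = K * A * i, where i = dh/L.
Hydraulic gradient i = 5.26 / 114 = 0.04614.
Q = 0.0608 * 372 * 0.04614
  = 1.0436 m^3/s.

1.0436


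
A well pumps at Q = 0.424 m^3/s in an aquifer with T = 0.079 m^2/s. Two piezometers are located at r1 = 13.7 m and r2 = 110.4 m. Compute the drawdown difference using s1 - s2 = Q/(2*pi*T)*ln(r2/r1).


Thiem equation: s1 - s2 = Q/(2*pi*T) * ln(r2/r1).
ln(r2/r1) = ln(110.4/13.7) = 2.0867.
Q/(2*pi*T) = 0.424 / (2*pi*0.079) = 0.424 / 0.4964 = 0.8542.
s1 - s2 = 0.8542 * 2.0867 = 1.7825 m.

1.7825


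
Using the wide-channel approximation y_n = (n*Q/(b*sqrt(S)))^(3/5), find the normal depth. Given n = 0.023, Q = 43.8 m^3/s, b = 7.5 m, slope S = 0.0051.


We use the wide-channel approximation y_n = (n*Q/(b*sqrt(S)))^(3/5).
sqrt(S) = sqrt(0.0051) = 0.071414.
Numerator: n*Q = 0.023 * 43.8 = 1.0074.
Denominator: b*sqrt(S) = 7.5 * 0.071414 = 0.535605.
arg = 1.8809.
y_n = 1.8809^(3/5) = 1.4609 m.

1.4609


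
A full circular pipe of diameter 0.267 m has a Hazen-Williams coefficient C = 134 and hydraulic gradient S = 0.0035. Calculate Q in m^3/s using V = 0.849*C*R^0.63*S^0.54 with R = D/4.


For a full circular pipe, R = D/4 = 0.267/4 = 0.0668 m.
V = 0.849 * 134 * 0.0668^0.63 * 0.0035^0.54
  = 0.849 * 134 * 0.181721 * 0.047184
  = 0.9755 m/s.
Pipe area A = pi*D^2/4 = pi*0.267^2/4 = 0.056 m^2.
Q = A * V = 0.056 * 0.9755 = 0.0546 m^3/s.

0.0546


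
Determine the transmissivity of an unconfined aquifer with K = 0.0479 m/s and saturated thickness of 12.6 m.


Transmissivity is defined as T = K * h.
T = 0.0479 * 12.6
  = 0.6035 m^2/s.

0.6035


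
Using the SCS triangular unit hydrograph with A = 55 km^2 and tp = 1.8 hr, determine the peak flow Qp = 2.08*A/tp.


SCS formula: Qp = 2.08 * A / tp.
Qp = 2.08 * 55 / 1.8
   = 114.4 / 1.8
   = 63.56 m^3/s per cm.

63.56


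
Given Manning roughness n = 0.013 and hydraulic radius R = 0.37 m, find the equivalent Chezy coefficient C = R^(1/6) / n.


The Chezy coefficient relates to Manning's n through C = R^(1/6) / n.
R^(1/6) = 0.37^(1/6) = 0.847293.
C = 0.847293 / 0.013 = 65.18 m^(1/2)/s.

65.18


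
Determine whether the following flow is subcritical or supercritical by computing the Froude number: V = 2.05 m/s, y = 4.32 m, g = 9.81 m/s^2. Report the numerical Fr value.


The Froude number is defined as Fr = V / sqrt(g*y).
g*y = 9.81 * 4.32 = 42.3792.
sqrt(g*y) = sqrt(42.3792) = 6.5099.
Fr = 2.05 / 6.5099 = 0.3149.
Since Fr < 1, the flow is subcritical.

0.3149


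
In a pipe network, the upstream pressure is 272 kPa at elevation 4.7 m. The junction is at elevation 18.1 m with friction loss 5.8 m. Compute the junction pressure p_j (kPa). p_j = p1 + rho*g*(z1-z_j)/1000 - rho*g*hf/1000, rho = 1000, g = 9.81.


Junction pressure: p_j = p1 + rho*g*(z1 - z_j)/1000 - rho*g*hf/1000.
Elevation term = 1000*9.81*(4.7 - 18.1)/1000 = -131.454 kPa.
Friction term = 1000*9.81*5.8/1000 = 56.898 kPa.
p_j = 272 + -131.454 - 56.898 = 83.65 kPa.

83.65


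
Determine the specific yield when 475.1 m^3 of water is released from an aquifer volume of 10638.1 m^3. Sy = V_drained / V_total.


Specific yield Sy = Volume drained / Total volume.
Sy = 475.1 / 10638.1
   = 0.0447.

0.0447


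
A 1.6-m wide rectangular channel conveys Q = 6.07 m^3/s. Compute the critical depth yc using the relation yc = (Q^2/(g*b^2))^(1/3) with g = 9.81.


Using yc = (Q^2 / (g * b^2))^(1/3):
Q^2 = 6.07^2 = 36.84.
g * b^2 = 9.81 * 1.6^2 = 9.81 * 2.56 = 25.11.
Q^2 / (g*b^2) = 36.84 / 25.11 = 1.4671.
yc = 1.4671^(1/3) = 1.1363 m.

1.1363


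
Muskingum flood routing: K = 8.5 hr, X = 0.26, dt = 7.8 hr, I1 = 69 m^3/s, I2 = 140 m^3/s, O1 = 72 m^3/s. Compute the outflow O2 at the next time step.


Muskingum coefficients:
denom = 2*K*(1-X) + dt = 2*8.5*(1-0.26) + 7.8 = 20.38.
C0 = (dt - 2*K*X)/denom = (7.8 - 2*8.5*0.26)/20.38 = 0.1658.
C1 = (dt + 2*K*X)/denom = (7.8 + 2*8.5*0.26)/20.38 = 0.5996.
C2 = (2*K*(1-X) - dt)/denom = 0.2345.
O2 = C0*I2 + C1*I1 + C2*O1
   = 0.1658*140 + 0.5996*69 + 0.2345*72
   = 81.48 m^3/s.

81.48


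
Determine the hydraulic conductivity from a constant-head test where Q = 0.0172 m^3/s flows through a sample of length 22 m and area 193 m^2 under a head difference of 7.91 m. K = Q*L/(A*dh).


From K = Q*L / (A*dh):
Numerator: Q*L = 0.0172 * 22 = 0.3784.
Denominator: A*dh = 193 * 7.91 = 1526.63.
K = 0.3784 / 1526.63 = 0.000248 m/s.

0.000248


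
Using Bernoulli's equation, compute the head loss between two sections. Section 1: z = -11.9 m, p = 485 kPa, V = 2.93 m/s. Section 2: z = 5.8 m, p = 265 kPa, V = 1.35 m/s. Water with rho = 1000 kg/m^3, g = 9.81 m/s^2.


Total head at each section: H = z + p/(rho*g) + V^2/(2g).
H1 = -11.9 + 485*1000/(1000*9.81) + 2.93^2/(2*9.81)
   = -11.9 + 49.439 + 0.4376
   = 37.977 m.
H2 = 5.8 + 265*1000/(1000*9.81) + 1.35^2/(2*9.81)
   = 5.8 + 27.013 + 0.0929
   = 32.906 m.
h_L = H1 - H2 = 37.977 - 32.906 = 5.071 m.

5.071


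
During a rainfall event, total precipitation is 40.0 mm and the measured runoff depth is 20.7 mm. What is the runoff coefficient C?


The runoff coefficient C = runoff depth / rainfall depth.
C = 20.7 / 40.0
  = 0.5175.

0.5175


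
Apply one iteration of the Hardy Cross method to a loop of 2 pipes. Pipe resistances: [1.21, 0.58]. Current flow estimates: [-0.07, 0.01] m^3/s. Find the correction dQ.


Numerator terms (r*Q*|Q|): 1.21*-0.07*|-0.07| = -0.0059; 0.58*0.01*|0.01| = 0.0001.
Sum of numerator = -0.0059.
Denominator terms (r*|Q|): 1.21*|-0.07| = 0.0847; 0.58*|0.01| = 0.0058.
2 * sum of denominator = 2 * 0.0905 = 0.181.
dQ = --0.0059 / 0.181 = 0.0324 m^3/s.

0.0324


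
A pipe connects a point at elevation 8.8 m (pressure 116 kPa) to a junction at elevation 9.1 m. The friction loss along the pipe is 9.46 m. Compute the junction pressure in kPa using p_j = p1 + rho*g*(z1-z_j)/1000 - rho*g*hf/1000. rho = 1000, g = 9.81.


Junction pressure: p_j = p1 + rho*g*(z1 - z_j)/1000 - rho*g*hf/1000.
Elevation term = 1000*9.81*(8.8 - 9.1)/1000 = -2.943 kPa.
Friction term = 1000*9.81*9.46/1000 = 92.803 kPa.
p_j = 116 + -2.943 - 92.803 = 20.25 kPa.

20.25


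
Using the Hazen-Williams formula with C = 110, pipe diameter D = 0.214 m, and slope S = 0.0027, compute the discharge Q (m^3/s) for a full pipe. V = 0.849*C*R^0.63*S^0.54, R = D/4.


For a full circular pipe, R = D/4 = 0.214/4 = 0.0535 m.
V = 0.849 * 110 * 0.0535^0.63 * 0.0027^0.54
  = 0.849 * 110 * 0.158075 * 0.041014
  = 0.6055 m/s.
Pipe area A = pi*D^2/4 = pi*0.214^2/4 = 0.036 m^2.
Q = A * V = 0.036 * 0.6055 = 0.0218 m^3/s.

0.0218


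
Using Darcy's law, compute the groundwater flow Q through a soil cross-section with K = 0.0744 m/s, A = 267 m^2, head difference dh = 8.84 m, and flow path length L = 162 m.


Darcy's law: Q = K * A * i, where i = dh/L.
Hydraulic gradient i = 8.84 / 162 = 0.054568.
Q = 0.0744 * 267 * 0.054568
  = 1.084 m^3/s.

1.084


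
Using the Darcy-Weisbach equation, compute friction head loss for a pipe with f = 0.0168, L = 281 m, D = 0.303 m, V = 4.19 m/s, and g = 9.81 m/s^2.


Darcy-Weisbach equation: h_f = f * (L/D) * V^2/(2g).
f * L/D = 0.0168 * 281/0.303 = 15.5802.
V^2/(2g) = 4.19^2 / (2*9.81) = 17.5561 / 19.62 = 0.8948 m.
h_f = 15.5802 * 0.8948 = 13.941 m.

13.941


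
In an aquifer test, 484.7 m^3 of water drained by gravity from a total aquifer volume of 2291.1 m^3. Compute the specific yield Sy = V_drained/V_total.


Specific yield Sy = Volume drained / Total volume.
Sy = 484.7 / 2291.1
   = 0.2116.

0.2116


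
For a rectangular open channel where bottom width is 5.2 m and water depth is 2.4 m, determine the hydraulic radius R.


For a rectangular section:
Flow area A = b * y = 5.2 * 2.4 = 12.48 m^2.
Wetted perimeter P = b + 2y = 5.2 + 2*2.4 = 10.0 m.
Hydraulic radius R = A/P = 12.48 / 10.0 = 1.248 m.

1.248


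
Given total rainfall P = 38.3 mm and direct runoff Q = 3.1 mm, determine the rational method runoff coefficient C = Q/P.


The runoff coefficient C = runoff depth / rainfall depth.
C = 3.1 / 38.3
  = 0.0809.

0.0809


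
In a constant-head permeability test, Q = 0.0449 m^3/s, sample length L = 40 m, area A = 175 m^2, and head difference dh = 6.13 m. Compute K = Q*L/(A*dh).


From K = Q*L / (A*dh):
Numerator: Q*L = 0.0449 * 40 = 1.796.
Denominator: A*dh = 175 * 6.13 = 1072.75.
K = 1.796 / 1072.75 = 0.001674 m/s.

0.001674


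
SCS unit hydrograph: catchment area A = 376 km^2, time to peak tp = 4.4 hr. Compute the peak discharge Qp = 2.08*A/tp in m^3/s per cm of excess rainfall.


SCS formula: Qp = 2.08 * A / tp.
Qp = 2.08 * 376 / 4.4
   = 782.08 / 4.4
   = 177.75 m^3/s per cm.

177.75


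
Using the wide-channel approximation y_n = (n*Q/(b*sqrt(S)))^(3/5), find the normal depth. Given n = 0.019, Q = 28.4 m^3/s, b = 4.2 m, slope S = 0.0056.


We use the wide-channel approximation y_n = (n*Q/(b*sqrt(S)))^(3/5).
sqrt(S) = sqrt(0.0056) = 0.074833.
Numerator: n*Q = 0.019 * 28.4 = 0.5396.
Denominator: b*sqrt(S) = 4.2 * 0.074833 = 0.314299.
arg = 1.7168.
y_n = 1.7168^(3/5) = 1.383 m.

1.383


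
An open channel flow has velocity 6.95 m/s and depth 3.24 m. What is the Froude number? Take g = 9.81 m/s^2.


The Froude number is defined as Fr = V / sqrt(g*y).
g*y = 9.81 * 3.24 = 31.7844.
sqrt(g*y) = sqrt(31.7844) = 5.6378.
Fr = 6.95 / 5.6378 = 1.2328.

1.2328


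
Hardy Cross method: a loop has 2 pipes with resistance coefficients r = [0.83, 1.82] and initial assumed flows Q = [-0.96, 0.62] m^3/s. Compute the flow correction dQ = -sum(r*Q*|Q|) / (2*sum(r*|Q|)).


Numerator terms (r*Q*|Q|): 0.83*-0.96*|-0.96| = -0.7649; 1.82*0.62*|0.62| = 0.6996.
Sum of numerator = -0.0653.
Denominator terms (r*|Q|): 0.83*|-0.96| = 0.7968; 1.82*|0.62| = 1.1284.
2 * sum of denominator = 2 * 1.9252 = 3.8504.
dQ = --0.0653 / 3.8504 = 0.017 m^3/s.

0.017


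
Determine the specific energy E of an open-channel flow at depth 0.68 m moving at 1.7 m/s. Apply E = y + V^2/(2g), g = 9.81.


Specific energy E = y + V^2/(2g).
Velocity head = V^2/(2g) = 1.7^2 / (2*9.81) = 2.89 / 19.62 = 0.1473 m.
E = 0.68 + 0.1473 = 0.8273 m.

0.8273


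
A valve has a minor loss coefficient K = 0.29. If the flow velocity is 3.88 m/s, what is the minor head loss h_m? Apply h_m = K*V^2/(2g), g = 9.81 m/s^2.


Minor loss formula: h_m = K * V^2/(2g).
V^2 = 3.88^2 = 15.0544.
V^2/(2g) = 15.0544 / 19.62 = 0.7673 m.
h_m = 0.29 * 0.7673 = 0.2225 m.

0.2225


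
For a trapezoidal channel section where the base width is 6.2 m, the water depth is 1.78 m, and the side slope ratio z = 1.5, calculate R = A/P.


For a trapezoidal section with side slope z:
A = (b + z*y)*y = (6.2 + 1.5*1.78)*1.78 = 15.789 m^2.
P = b + 2*y*sqrt(1 + z^2) = 6.2 + 2*1.78*sqrt(1 + 1.5^2) = 12.618 m.
R = A/P = 15.789 / 12.618 = 1.2513 m.

1.2513


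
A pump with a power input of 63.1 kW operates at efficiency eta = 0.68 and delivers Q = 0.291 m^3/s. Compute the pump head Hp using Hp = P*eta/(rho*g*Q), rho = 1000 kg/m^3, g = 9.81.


Pump head formula: Hp = P * eta / (rho * g * Q).
Numerator: P * eta = 63.1 * 1000 * 0.68 = 42908.0 W.
Denominator: rho * g * Q = 1000 * 9.81 * 0.291 = 2854.71.
Hp = 42908.0 / 2854.71 = 15.03 m.

15.03


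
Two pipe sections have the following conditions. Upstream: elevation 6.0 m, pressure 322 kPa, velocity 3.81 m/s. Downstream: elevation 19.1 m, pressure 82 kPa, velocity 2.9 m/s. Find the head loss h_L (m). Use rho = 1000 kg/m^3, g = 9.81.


Total head at each section: H = z + p/(rho*g) + V^2/(2g).
H1 = 6.0 + 322*1000/(1000*9.81) + 3.81^2/(2*9.81)
   = 6.0 + 32.824 + 0.7399
   = 39.564 m.
H2 = 19.1 + 82*1000/(1000*9.81) + 2.9^2/(2*9.81)
   = 19.1 + 8.359 + 0.4286
   = 27.887 m.
h_L = H1 - H2 = 39.564 - 27.887 = 11.676 m.

11.676


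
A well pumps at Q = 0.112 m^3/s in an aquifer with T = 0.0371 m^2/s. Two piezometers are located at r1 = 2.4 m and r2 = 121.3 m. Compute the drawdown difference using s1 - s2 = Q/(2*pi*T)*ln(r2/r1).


Thiem equation: s1 - s2 = Q/(2*pi*T) * ln(r2/r1).
ln(r2/r1) = ln(121.3/2.4) = 3.9228.
Q/(2*pi*T) = 0.112 / (2*pi*0.0371) = 0.112 / 0.2331 = 0.4805.
s1 - s2 = 0.4805 * 3.9228 = 1.8848 m.

1.8848


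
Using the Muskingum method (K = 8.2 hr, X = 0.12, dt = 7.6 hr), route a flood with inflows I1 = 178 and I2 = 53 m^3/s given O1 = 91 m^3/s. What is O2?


Muskingum coefficients:
denom = 2*K*(1-X) + dt = 2*8.2*(1-0.12) + 7.6 = 22.032.
C0 = (dt - 2*K*X)/denom = (7.6 - 2*8.2*0.12)/22.032 = 0.2556.
C1 = (dt + 2*K*X)/denom = (7.6 + 2*8.2*0.12)/22.032 = 0.4343.
C2 = (2*K*(1-X) - dt)/denom = 0.3101.
O2 = C0*I2 + C1*I1 + C2*O1
   = 0.2556*53 + 0.4343*178 + 0.3101*91
   = 119.07 m^3/s.

119.07


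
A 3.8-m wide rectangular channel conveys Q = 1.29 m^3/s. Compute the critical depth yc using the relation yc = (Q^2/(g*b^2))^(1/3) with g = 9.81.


Using yc = (Q^2 / (g * b^2))^(1/3):
Q^2 = 1.29^2 = 1.66.
g * b^2 = 9.81 * 3.8^2 = 9.81 * 14.44 = 141.66.
Q^2 / (g*b^2) = 1.66 / 141.66 = 0.0117.
yc = 0.0117^(1/3) = 0.2273 m.

0.2273


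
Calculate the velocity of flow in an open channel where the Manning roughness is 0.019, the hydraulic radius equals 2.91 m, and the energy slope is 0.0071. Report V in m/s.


Manning's equation gives V = (1/n) * R^(2/3) * S^(1/2).
First, compute R^(2/3) = 2.91^(2/3) = 2.0383.
Next, S^(1/2) = 0.0071^(1/2) = 0.084261.
Then 1/n = 1/0.019 = 52.63.
V = 52.63 * 2.0383 * 0.084261 = 9.0394 m/s.

9.0394


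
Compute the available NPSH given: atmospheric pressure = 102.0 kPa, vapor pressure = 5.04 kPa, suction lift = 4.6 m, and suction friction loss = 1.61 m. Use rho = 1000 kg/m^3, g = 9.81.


NPSHa = p_atm/(rho*g) - z_s - hf_s - p_vap/(rho*g).
p_atm/(rho*g) = 102.0*1000 / (1000*9.81) = 10.398 m.
p_vap/(rho*g) = 5.04*1000 / (1000*9.81) = 0.514 m.
NPSHa = 10.398 - 4.6 - 1.61 - 0.514
      = 3.67 m.

3.67


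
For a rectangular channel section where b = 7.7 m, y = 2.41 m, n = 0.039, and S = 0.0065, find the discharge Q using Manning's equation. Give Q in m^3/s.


For a rectangular channel, the cross-sectional area A = b * y = 7.7 * 2.41 = 18.56 m^2.
The wetted perimeter P = b + 2y = 7.7 + 2*2.41 = 12.52 m.
Hydraulic radius R = A/P = 18.56/12.52 = 1.4822 m.
Velocity V = (1/n)*R^(2/3)*S^(1/2) = (1/0.039)*1.4822^(2/3)*0.0065^(1/2) = 2.6874 m/s.
Discharge Q = A * V = 18.56 * 2.6874 = 49.87 m^3/s.

49.87


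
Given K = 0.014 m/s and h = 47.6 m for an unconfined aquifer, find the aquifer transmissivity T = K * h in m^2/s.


Transmissivity is defined as T = K * h.
T = 0.014 * 47.6
  = 0.6664 m^2/s.

0.6664


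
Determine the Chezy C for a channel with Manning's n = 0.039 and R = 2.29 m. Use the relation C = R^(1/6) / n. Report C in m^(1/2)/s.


The Chezy coefficient relates to Manning's n through C = R^(1/6) / n.
R^(1/6) = 2.29^(1/6) = 1.148081.
C = 1.148081 / 0.039 = 29.44 m^(1/2)/s.

29.44


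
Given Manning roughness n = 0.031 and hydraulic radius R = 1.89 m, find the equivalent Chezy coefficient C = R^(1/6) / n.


The Chezy coefficient relates to Manning's n through C = R^(1/6) / n.
R^(1/6) = 1.89^(1/6) = 1.111929.
C = 1.111929 / 0.031 = 35.87 m^(1/2)/s.

35.87


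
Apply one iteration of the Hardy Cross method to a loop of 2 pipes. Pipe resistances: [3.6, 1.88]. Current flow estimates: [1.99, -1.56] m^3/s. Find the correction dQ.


Numerator terms (r*Q*|Q|): 3.6*1.99*|1.99| = 14.2564; 1.88*-1.56*|-1.56| = -4.5752.
Sum of numerator = 9.6812.
Denominator terms (r*|Q|): 3.6*|1.99| = 7.164; 1.88*|-1.56| = 2.9328.
2 * sum of denominator = 2 * 10.0968 = 20.1936.
dQ = -9.6812 / 20.1936 = -0.4794 m^3/s.

-0.4794


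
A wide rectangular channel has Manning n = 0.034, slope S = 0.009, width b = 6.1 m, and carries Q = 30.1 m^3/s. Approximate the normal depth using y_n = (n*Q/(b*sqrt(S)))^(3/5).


We use the wide-channel approximation y_n = (n*Q/(b*sqrt(S)))^(3/5).
sqrt(S) = sqrt(0.009) = 0.094868.
Numerator: n*Q = 0.034 * 30.1 = 1.0234.
Denominator: b*sqrt(S) = 6.1 * 0.094868 = 0.578695.
arg = 1.7685.
y_n = 1.7685^(3/5) = 1.4079 m.

1.4079


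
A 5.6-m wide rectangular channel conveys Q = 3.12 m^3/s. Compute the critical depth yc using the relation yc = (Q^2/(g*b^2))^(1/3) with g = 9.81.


Using yc = (Q^2 / (g * b^2))^(1/3):
Q^2 = 3.12^2 = 9.73.
g * b^2 = 9.81 * 5.6^2 = 9.81 * 31.36 = 307.64.
Q^2 / (g*b^2) = 9.73 / 307.64 = 0.0316.
yc = 0.0316^(1/3) = 0.3163 m.

0.3163


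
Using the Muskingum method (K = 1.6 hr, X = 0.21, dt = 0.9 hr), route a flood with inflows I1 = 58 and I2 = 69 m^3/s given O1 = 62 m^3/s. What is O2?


Muskingum coefficients:
denom = 2*K*(1-X) + dt = 2*1.6*(1-0.21) + 0.9 = 3.428.
C0 = (dt - 2*K*X)/denom = (0.9 - 2*1.6*0.21)/3.428 = 0.0665.
C1 = (dt + 2*K*X)/denom = (0.9 + 2*1.6*0.21)/3.428 = 0.4586.
C2 = (2*K*(1-X) - dt)/denom = 0.4749.
O2 = C0*I2 + C1*I1 + C2*O1
   = 0.0665*69 + 0.4586*58 + 0.4749*62
   = 60.63 m^3/s.

60.63


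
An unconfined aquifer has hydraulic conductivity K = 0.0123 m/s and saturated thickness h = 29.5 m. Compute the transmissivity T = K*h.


Transmissivity is defined as T = K * h.
T = 0.0123 * 29.5
  = 0.3629 m^2/s.

0.3629


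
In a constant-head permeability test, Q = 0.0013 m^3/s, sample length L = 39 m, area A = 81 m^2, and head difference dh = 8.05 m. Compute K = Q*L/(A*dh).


From K = Q*L / (A*dh):
Numerator: Q*L = 0.0013 * 39 = 0.0507.
Denominator: A*dh = 81 * 8.05 = 652.05.
K = 0.0507 / 652.05 = 7.8e-05 m/s.

7.8e-05


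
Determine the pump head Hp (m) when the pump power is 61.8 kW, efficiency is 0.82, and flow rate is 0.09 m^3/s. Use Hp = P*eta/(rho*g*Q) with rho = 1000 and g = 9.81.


Pump head formula: Hp = P * eta / (rho * g * Q).
Numerator: P * eta = 61.8 * 1000 * 0.82 = 50676.0 W.
Denominator: rho * g * Q = 1000 * 9.81 * 0.09 = 882.9.
Hp = 50676.0 / 882.9 = 57.4 m.

57.4


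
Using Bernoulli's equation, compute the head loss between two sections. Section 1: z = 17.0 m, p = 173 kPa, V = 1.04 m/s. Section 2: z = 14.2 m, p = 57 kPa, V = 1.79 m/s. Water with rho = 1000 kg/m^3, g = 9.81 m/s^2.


Total head at each section: H = z + p/(rho*g) + V^2/(2g).
H1 = 17.0 + 173*1000/(1000*9.81) + 1.04^2/(2*9.81)
   = 17.0 + 17.635 + 0.0551
   = 34.69 m.
H2 = 14.2 + 57*1000/(1000*9.81) + 1.79^2/(2*9.81)
   = 14.2 + 5.81 + 0.1633
   = 20.174 m.
h_L = H1 - H2 = 34.69 - 20.174 = 14.516 m.

14.516


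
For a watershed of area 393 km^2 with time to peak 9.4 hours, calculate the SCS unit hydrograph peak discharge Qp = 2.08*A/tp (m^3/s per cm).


SCS formula: Qp = 2.08 * A / tp.
Qp = 2.08 * 393 / 9.4
   = 817.44 / 9.4
   = 86.96 m^3/s per cm.

86.96


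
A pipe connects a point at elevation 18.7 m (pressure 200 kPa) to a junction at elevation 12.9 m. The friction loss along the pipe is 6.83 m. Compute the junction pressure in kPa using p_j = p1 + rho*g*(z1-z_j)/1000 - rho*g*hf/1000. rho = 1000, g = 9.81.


Junction pressure: p_j = p1 + rho*g*(z1 - z_j)/1000 - rho*g*hf/1000.
Elevation term = 1000*9.81*(18.7 - 12.9)/1000 = 56.898 kPa.
Friction term = 1000*9.81*6.83/1000 = 67.002 kPa.
p_j = 200 + 56.898 - 67.002 = 189.9 kPa.

189.9


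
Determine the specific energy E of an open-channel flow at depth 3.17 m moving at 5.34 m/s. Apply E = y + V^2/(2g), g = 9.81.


Specific energy E = y + V^2/(2g).
Velocity head = V^2/(2g) = 5.34^2 / (2*9.81) = 28.5156 / 19.62 = 1.4534 m.
E = 3.17 + 1.4534 = 4.6234 m.

4.6234


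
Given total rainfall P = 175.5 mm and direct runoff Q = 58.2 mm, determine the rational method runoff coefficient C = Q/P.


The runoff coefficient C = runoff depth / rainfall depth.
C = 58.2 / 175.5
  = 0.3316.

0.3316


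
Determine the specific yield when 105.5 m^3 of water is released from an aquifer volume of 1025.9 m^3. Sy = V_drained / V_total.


Specific yield Sy = Volume drained / Total volume.
Sy = 105.5 / 1025.9
   = 0.1028.

0.1028


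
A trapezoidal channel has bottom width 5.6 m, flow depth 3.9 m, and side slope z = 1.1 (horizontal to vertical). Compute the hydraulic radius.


For a trapezoidal section with side slope z:
A = (b + z*y)*y = (5.6 + 1.1*3.9)*3.9 = 38.571 m^2.
P = b + 2*y*sqrt(1 + z^2) = 5.6 + 2*3.9*sqrt(1 + 1.1^2) = 17.196 m.
R = A/P = 38.571 / 17.196 = 2.2431 m.

2.2431


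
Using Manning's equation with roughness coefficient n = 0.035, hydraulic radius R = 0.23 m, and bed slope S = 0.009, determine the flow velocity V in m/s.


Manning's equation gives V = (1/n) * R^(2/3) * S^(1/2).
First, compute R^(2/3) = 0.23^(2/3) = 0.3754.
Next, S^(1/2) = 0.009^(1/2) = 0.094868.
Then 1/n = 1/0.035 = 28.57.
V = 28.57 * 0.3754 * 0.094868 = 1.0175 m/s.

1.0175


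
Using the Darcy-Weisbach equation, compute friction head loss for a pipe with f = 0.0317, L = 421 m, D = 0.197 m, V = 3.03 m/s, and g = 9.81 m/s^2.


Darcy-Weisbach equation: h_f = f * (L/D) * V^2/(2g).
f * L/D = 0.0317 * 421/0.197 = 67.7447.
V^2/(2g) = 3.03^2 / (2*9.81) = 9.1809 / 19.62 = 0.4679 m.
h_f = 67.7447 * 0.4679 = 31.7 m.

31.7


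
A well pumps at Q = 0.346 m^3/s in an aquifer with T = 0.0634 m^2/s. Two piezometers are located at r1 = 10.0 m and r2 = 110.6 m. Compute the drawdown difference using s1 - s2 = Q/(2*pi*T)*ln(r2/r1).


Thiem equation: s1 - s2 = Q/(2*pi*T) * ln(r2/r1).
ln(r2/r1) = ln(110.6/10.0) = 2.4033.
Q/(2*pi*T) = 0.346 / (2*pi*0.0634) = 0.346 / 0.3984 = 0.8686.
s1 - s2 = 0.8686 * 2.4033 = 2.0875 m.

2.0875


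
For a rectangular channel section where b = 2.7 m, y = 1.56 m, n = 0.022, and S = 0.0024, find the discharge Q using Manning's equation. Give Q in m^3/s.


For a rectangular channel, the cross-sectional area A = b * y = 2.7 * 1.56 = 4.21 m^2.
The wetted perimeter P = b + 2y = 2.7 + 2*1.56 = 5.82 m.
Hydraulic radius R = A/P = 4.21/5.82 = 0.7237 m.
Velocity V = (1/n)*R^(2/3)*S^(1/2) = (1/0.022)*0.7237^(2/3)*0.0024^(1/2) = 1.795 m/s.
Discharge Q = A * V = 4.21 * 1.795 = 7.56 m^3/s.

7.56


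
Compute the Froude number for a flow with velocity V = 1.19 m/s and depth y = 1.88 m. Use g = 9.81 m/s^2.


The Froude number is defined as Fr = V / sqrt(g*y).
g*y = 9.81 * 1.88 = 18.4428.
sqrt(g*y) = sqrt(18.4428) = 4.2945.
Fr = 1.19 / 4.2945 = 0.2771.

0.2771


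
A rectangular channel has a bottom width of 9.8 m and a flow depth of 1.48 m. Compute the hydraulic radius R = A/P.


For a rectangular section:
Flow area A = b * y = 9.8 * 1.48 = 14.5 m^2.
Wetted perimeter P = b + 2y = 9.8 + 2*1.48 = 12.76 m.
Hydraulic radius R = A/P = 14.5 / 12.76 = 1.1367 m.

1.1367
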